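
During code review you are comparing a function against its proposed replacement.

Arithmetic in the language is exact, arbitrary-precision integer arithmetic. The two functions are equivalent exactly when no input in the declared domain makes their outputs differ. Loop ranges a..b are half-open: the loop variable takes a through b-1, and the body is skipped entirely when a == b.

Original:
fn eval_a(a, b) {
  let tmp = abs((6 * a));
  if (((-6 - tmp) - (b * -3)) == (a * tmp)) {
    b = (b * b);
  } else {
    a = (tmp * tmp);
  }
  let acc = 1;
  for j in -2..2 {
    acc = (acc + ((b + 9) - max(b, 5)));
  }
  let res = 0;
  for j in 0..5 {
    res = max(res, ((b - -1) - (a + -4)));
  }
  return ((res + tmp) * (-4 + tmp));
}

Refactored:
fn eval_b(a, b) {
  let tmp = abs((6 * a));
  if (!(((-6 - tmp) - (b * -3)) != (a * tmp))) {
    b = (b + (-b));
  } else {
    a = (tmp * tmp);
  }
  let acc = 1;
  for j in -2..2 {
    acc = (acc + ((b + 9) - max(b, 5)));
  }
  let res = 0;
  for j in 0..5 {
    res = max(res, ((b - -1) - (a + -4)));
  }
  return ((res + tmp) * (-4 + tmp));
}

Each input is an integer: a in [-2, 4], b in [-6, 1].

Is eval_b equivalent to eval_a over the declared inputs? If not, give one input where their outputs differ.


Run the pair on a=-2, b=-2.
eval_a: tmp becomes 12; next (((-6 - tmp) - (b * -3)) == (a * tmp)) evaluates to true; next b becomes 4; next acc becomes 1; next at j=-2:; next acc becomes 9; next at j=-1:; next acc becomes 17; next at j=0:; next acc becomes 25; next at j=1:; next acc becomes 33; next res becomes 0; next at j=0:; next res becomes 11; next at j=1:; next res becomes 11; next at j=2:; next res becomes 11; next at j=3:; next res becomes 11; next at j=4:; next res becomes 11; next final value 184
eval_b: tmp becomes 12; next (!(((-6 - tmp) - (b * -3)) != (a * tmp))) evaluates to true; next b becomes 0; next acc becomes 1; next at j=-2:; next acc becomes 5; next at j=-1:; next acc becomes 9; next at j=0:; next acc becomes 13; next at j=1:; next acc becomes 17; next res becomes 0; next at j=0:; next res becomes 7; next at j=1:; next res becomes 7; next at j=2:; next res becomes 7; next at j=3:; next res becomes 7; next at j=4:; next res becomes 7; next final value 152
184 != 152, so the rewrite changes behavior.
verdict: not equivalent; witness: a=-2, b=-2


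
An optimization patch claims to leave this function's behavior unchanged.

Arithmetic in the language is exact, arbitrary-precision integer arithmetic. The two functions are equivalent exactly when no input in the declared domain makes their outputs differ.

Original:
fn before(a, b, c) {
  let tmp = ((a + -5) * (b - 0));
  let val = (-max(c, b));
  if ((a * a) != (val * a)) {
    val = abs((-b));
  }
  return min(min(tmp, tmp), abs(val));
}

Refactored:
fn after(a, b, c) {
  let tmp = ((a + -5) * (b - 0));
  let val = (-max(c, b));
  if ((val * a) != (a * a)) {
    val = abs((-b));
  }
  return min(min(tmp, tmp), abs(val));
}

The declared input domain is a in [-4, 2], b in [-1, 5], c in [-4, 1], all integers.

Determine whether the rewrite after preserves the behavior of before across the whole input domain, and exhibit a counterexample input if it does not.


Differences: same computation, different form — yet all 294 inputs agree.
verdict: equivalent


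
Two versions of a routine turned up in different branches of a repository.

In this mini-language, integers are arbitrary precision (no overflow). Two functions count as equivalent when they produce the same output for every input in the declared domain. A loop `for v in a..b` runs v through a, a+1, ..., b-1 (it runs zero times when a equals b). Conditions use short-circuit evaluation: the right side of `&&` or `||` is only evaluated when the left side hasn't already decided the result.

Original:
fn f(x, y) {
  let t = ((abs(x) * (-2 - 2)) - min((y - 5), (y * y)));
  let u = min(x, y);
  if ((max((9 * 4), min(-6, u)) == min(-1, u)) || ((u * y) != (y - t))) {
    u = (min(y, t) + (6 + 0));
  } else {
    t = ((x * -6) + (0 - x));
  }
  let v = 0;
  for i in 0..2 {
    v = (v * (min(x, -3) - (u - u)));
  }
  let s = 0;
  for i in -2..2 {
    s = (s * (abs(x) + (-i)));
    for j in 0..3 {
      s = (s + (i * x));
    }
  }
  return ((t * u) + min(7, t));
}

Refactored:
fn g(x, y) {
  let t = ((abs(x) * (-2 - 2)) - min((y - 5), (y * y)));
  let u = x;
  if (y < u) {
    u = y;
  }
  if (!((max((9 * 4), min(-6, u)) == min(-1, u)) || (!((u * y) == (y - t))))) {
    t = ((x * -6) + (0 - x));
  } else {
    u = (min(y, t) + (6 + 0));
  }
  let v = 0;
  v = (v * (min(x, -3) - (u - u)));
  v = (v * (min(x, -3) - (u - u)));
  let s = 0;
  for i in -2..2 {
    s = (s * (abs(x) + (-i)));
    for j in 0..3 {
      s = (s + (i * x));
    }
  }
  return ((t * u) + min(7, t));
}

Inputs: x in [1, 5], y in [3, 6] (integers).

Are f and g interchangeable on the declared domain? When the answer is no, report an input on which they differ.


Equivalent — the differences include comparison usage differs; branching structure differs; constant usage differs; boolean connective usage differs; statement counts differ; arithmetic usage differs; loop structure differs, yet no declared input distinguishes the two.
Tracing x=2, y=3: f: t becomes -6; next u becomes 2; next ((max((9 * 4), min(-6, u)) == min(-1, u)) || ((u * y) != (y - t))) evaluates to true; next u becomes 0; next v becomes 0; next at i=0:; next v becomes 0; next at i=1:; next v becomes 0; next s becomes 0; next at i=-2:; next s becomes 0; next at j=0:; next s becomes -4; next at j=1:; next s becomes -8; next at j=2:; next s becomes -12; next at i=-1:; next s becomes -36; next at j=0:; next s becomes -38; next at j=1:; next s becomes -40; next at j=2:; next s becomes -42; next at i=0:; next s becomes -84; next at j=0:; next s becomes -84; next at j=1:; next s becomes -84; next at j=2:; next s becomes -84; next at i=1:; next s becomes -84; next at j=0:; next s becomes -82; next at j=1:; next s becomes -80; next at j=2:; next s becomes -78; next final value -6 | g: t becomes -6; next u becomes 2; next (y < u) evaluates to false; next (!((max((9 * 4), min(-6, u)) == min(-1, u)) || (!((u * y) == (y - t))))) evaluates to false; next u becomes 0; next v becomes 0; next v becomes 0; next v becomes 0; next s becomes 0; next at i=-2:; next s becomes 0; next at j=0:; next s becomes -4; next at j=1:; next s becomes -8; next at j=2:; next s becomes -12; next at i=-1:; next s becomes -36; next at j=0:; next s becomes -38; next at j=1:; next s becomes -40; next at j=2:; next s becomes -42; next at i=0:; next s becomes -84; next at j=0:; next s becomes -84; next at j=1:; next s becomes -84; next at j=2:; next s becomes -84; next at i=1:; next s becomes -84; next at j=0:; next s becomes -82; next at j=1:; next s becomes -80; next at j=2:; next s becomes -78; next final value -6 — matching result -6.
Every one of the 20 inputs gives matching results.
verdict: equivalent


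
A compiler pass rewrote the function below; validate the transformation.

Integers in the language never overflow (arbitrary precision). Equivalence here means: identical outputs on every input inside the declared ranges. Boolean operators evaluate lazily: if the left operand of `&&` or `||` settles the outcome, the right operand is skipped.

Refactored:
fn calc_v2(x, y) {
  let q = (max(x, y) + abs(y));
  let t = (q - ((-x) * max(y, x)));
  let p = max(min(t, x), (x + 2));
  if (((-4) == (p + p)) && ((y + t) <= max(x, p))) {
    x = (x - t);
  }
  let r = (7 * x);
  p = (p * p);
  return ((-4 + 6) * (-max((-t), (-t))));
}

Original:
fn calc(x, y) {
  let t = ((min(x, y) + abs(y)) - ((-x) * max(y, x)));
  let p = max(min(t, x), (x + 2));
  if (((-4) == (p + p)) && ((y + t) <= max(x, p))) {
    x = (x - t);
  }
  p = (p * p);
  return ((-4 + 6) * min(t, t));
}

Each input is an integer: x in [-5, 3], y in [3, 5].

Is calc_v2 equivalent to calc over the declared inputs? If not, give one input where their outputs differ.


There is a counterexample at x=-5, y=3: -34 on one side, -18 on the other.
calc: t becomes -17; next p becomes -3; next (((-4) == (p + p)) && ((y + t) <= max(x, p))) evaluates to false; next p becomes 9; next final value -34
calc_v2: q becomes 6; next t becomes -9; next p becomes -3; next (((-4) == (p + p)) && ((y + t) <= max(x, p))) evaluates to false; next r becomes -35; next p becomes 9; next final value -18
verdict: not equivalent; witness: x=-5, y=3


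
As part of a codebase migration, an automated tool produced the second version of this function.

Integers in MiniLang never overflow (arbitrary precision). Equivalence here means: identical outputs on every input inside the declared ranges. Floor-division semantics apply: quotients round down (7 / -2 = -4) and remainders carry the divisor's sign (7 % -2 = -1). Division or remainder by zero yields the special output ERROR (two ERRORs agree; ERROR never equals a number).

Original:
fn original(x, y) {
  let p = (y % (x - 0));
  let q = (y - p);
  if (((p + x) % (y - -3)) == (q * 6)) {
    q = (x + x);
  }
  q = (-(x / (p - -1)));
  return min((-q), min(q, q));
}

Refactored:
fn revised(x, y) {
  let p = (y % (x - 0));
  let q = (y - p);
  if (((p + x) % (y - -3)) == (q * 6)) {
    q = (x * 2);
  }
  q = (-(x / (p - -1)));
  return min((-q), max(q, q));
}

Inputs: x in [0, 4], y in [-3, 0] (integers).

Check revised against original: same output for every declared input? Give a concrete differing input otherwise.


The suspicious edit (`min(q, q)` became `max(q, q)`) never changes the result for any input inside the declared domain.
One worked example (x=4, y=-1) — original: p := 3 | q := -4 | (((p + x) % (y - -3)) == (q * 6)): false | q := -1 | result -1; revised: p := 3 | q := -4 | (((p + x) % (y - -3)) == (q * 6)): false | q := -1 | result -1; agreement on -1.
Across all 20 domain points the two functions coincide.
verdict: equivalent


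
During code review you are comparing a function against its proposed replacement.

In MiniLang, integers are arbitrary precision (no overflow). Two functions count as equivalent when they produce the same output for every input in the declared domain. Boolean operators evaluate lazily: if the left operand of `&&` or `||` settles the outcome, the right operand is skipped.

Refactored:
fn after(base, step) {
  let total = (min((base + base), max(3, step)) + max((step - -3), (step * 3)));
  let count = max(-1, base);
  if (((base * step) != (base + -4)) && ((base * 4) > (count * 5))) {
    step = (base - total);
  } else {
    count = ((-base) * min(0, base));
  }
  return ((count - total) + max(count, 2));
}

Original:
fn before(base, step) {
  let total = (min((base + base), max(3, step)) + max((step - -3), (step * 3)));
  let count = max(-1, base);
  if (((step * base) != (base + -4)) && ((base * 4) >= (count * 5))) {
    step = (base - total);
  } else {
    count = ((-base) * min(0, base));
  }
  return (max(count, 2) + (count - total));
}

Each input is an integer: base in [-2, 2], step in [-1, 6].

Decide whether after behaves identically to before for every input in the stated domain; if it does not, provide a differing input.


Equivalent. The suspicious edit (`((base * 4) >= (count * 5))` became `((base * 4) > (count * 5))`) never changes the result for any input inside the declared domain.
Every one of the 40 inputs gives matching results.
Tracing base=1, step=0: before: total = 5; count = 1; (((step * base) != (base + -4)) && ((base * 4) >= (count * 5))) -> false; count = 0; return -3 | after: total = 5; count = 1; (((base * step) != (base + -4)) && ((base * 4) > (count * 5))) -> false; count = 0; return -3 — matching result -3.
verdict: equivalent


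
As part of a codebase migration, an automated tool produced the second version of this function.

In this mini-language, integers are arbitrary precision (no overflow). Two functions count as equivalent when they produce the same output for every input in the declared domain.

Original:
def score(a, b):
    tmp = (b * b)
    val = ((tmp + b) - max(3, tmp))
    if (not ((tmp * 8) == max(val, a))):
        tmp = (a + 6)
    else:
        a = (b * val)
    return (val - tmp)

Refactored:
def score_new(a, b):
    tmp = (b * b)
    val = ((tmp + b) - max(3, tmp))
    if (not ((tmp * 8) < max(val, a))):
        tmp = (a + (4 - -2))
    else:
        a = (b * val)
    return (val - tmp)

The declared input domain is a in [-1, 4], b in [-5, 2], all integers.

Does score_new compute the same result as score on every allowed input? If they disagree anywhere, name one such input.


Evaluate both at a=0, b=0.
score: tmp=0, then val=-3, then (not ((tmp * 8) == max(val, a))) is false, then a=0, then returns -3
score_new: tmp=0, then val=-3, then (not ((tmp * 8) < max(val, a))) is true, then tmp=6, then returns -9
-3 against -9: the behavior changed.
verdict: not equivalent; witness: a=0, b=0


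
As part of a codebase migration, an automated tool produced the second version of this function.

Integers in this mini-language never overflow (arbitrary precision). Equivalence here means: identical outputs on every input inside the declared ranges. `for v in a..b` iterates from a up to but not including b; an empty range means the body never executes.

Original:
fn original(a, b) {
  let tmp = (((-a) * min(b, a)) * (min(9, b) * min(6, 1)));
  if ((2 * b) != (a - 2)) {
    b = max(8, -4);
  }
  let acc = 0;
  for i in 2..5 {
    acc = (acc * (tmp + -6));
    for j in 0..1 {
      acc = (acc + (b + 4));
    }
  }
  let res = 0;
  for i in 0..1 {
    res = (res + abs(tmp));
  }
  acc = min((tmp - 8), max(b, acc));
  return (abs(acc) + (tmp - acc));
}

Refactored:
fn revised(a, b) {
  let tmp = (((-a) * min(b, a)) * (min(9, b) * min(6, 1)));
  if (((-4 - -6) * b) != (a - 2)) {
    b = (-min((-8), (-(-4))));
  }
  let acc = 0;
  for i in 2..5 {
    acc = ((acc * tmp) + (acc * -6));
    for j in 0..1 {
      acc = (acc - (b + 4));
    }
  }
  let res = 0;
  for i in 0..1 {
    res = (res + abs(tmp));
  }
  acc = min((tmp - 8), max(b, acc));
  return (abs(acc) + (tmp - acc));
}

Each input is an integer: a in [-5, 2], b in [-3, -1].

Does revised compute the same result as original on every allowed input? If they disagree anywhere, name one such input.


There is a counterexample at a=-4, b=-3: 48 on one side, 54 on the other.
original: tmp=48, then ((2 * b) != (a - 2)) is false, then acc=0, then (i=2), then acc=0, then (j=0), then acc=1, then (i=3), then acc=42, then (j=0), then acc=43, then (i=4), then acc=1806, then (j=0), then acc=1807, then res=0, then (i=0), then res=48, then acc=40, then returns 48
revised: tmp=48, then (((-4 - -6) * b) != (a - 2)) is false, then acc=0, then (i=2), then acc=0, then (j=0), then acc=-1, then (i=3), then acc=-42, then (j=0), then acc=-43, then (i=4), then acc=-1806, then (j=0), then acc=-1807, then res=0, then (i=0), then res=48, then acc=-3, then returns 54
verdict: not equivalent; witness: a=-4, b=-3


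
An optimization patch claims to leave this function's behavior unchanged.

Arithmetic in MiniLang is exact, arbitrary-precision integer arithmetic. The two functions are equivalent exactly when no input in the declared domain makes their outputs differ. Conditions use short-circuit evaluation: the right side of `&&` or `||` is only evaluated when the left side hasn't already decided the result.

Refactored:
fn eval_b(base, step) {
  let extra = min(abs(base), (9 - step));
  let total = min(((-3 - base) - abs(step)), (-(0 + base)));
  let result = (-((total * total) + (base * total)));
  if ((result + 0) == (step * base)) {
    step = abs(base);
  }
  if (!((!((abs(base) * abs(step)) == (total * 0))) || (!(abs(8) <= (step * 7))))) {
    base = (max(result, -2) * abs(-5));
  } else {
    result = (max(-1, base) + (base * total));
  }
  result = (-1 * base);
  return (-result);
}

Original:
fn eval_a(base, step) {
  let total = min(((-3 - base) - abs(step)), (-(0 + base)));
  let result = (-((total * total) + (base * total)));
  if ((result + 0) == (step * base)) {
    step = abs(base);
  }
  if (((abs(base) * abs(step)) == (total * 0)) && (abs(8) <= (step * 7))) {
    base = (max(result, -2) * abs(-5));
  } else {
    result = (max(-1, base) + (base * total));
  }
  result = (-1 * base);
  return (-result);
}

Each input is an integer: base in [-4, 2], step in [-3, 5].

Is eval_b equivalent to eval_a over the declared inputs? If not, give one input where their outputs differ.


The two versions differ — the changes include statement counts differ, plus boolean connective usage differs, plus min/max/abs usage differs, plus constant usage differs, plus local variable names differ, plus arithmetic usage differs.
Tracing base=-3, step=-1: eval_a: total = -1; result = -4; ((result + 0) == (step * base)) -> false; (((abs(base) * abs(step)) == (total * 0)) && (abs(8) <= (step * 7))) -> false; result = 2; result = 3; return -3 | eval_b: extra = 3; total = -1; result = -4; ((result + 0) == (step * base)) -> false; (!((!((abs(base) * abs(step)) == (total * 0))) || (!(abs(8) <= (step * 7))))) -> false; result = 2; result = 3; return -3 — matching result -3.
Checked all 63 inputs in the declared domain: the outputs agree on every one.
verdict: equivalent


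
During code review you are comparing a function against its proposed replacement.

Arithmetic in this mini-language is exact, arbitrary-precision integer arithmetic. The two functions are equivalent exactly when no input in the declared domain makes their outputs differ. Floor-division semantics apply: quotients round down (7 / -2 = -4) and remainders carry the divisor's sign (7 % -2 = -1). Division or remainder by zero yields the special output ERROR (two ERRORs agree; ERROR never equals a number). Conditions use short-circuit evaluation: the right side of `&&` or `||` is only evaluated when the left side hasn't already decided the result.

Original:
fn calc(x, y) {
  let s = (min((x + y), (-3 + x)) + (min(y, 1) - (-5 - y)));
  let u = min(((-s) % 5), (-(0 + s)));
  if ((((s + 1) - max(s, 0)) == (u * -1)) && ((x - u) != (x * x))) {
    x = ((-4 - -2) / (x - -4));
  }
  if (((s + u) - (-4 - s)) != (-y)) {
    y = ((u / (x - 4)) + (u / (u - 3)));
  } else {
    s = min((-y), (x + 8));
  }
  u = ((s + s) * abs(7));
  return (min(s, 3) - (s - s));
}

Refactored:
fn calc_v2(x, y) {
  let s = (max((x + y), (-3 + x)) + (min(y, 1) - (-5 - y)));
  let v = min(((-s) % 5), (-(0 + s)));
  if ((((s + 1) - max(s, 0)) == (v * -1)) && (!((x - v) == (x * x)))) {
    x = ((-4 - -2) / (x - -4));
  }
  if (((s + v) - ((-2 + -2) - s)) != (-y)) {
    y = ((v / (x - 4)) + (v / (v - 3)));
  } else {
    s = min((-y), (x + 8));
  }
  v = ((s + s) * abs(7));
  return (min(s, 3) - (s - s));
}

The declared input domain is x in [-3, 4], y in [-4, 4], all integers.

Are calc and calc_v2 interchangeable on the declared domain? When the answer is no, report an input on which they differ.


These are not equivalent — on x=-3, y=-4 the outputs split (-10 vs -9).
calc: s := -10 | u := 0 | ((((s + 1) - max(s, 0)) == (u * -1)) && ((x - u) != (x * x))): false | (((s + u) - (-4 - s)) != (-y)): true | y := 0 | u := -140 | result -10
calc_v2: s := -9 | v := 4 | ((((s + 1) - max(s, 0)) == (v * -1)) && (!((x - v) == (x * x)))): false | (((s + v) - ((-2 + -2) - s)) != (-y)): true | y := 3 | v := -126 | result -9
verdict: not equivalent; witness: x=-3, y=-4


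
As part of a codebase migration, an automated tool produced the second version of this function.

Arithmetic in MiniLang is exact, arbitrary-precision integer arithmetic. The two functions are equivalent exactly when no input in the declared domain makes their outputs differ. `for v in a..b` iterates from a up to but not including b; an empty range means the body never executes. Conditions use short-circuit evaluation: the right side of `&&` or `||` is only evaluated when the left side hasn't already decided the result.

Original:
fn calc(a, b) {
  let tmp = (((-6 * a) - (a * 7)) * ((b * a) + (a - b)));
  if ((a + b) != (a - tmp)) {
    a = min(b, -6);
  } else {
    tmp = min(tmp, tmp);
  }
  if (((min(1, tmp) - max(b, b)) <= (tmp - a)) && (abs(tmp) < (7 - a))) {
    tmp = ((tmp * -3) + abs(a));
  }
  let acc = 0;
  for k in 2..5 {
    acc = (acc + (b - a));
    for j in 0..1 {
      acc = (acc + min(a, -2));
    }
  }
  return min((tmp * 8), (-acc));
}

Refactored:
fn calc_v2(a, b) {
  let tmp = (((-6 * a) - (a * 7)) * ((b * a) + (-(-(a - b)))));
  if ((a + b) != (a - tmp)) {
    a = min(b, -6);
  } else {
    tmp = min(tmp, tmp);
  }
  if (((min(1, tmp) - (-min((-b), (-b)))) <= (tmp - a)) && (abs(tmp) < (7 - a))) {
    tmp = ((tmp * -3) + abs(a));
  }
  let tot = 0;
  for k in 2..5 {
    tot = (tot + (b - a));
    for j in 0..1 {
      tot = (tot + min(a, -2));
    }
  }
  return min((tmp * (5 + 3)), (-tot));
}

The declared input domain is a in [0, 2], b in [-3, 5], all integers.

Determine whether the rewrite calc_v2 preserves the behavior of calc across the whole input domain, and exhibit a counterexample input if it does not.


Equivalent — the differences include local variable names differ; also arithmetic usage differs; also constant usage differs; also min/max/abs usage differs, yet no declared input distinguishes the two.
Tracing a=1, b=-1: calc: tmp := -13 | ((a + b) != (a - tmp)): true | a := -6 | (((min(1, tmp) - max(b, b)) <= (tmp - a)) && (abs(tmp) < (7 - a))): false | acc := 0 | iter k=2: | acc := 5 | iter j=0: | acc := -1 | iter k=3: | acc := 4 | iter j=0: | acc := -2 | iter k=4: | acc := 3 | iter j=0: | acc := -3 | result -104 | calc_v2: tmp := -13 | ((a + b) != (a - tmp)): true | a := -6 | (((min(1, tmp) - (-min((-b), (-b)))) <= (tmp - a)) && (abs(tmp) < (7 - a))): false | tot := 0 | iter k=2: | tot := 5 | iter j=0: | tot := -1 | iter k=3: | tot := 4 | iter j=0: | tot := -2 | iter k=4: | tot := 3 | iter j=0: | tot := -3 | result -104 — matching result -104.
Across all 27 domain points the two functions coincide.
verdict: equivalent


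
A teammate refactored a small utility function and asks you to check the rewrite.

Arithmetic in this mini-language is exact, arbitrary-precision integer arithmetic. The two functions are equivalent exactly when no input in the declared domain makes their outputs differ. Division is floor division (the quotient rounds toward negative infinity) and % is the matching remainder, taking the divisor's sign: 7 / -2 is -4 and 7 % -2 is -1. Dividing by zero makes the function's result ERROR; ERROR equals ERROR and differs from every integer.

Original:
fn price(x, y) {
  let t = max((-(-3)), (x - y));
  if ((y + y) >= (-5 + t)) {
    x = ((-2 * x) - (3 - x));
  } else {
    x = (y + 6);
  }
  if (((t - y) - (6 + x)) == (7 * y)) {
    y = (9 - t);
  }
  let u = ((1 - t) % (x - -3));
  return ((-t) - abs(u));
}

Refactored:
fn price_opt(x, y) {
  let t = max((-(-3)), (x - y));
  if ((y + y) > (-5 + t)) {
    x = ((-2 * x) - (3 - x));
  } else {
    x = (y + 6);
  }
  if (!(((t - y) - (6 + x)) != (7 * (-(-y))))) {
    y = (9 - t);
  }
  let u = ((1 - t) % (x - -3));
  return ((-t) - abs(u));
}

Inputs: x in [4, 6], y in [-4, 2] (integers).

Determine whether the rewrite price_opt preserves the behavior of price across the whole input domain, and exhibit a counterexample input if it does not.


Run the pair on x=5, y=0.
price: t becomes 5; next ((y + y) >= (-5 + t)) evaluates to true; next x becomes -8; next (((t - y) - (6 + x)) == (7 * y)) evaluates to false; next u becomes -4; next final value -9
price_opt: t becomes 5; next ((y + y) > (-5 + t)) evaluates to false; next x becomes 6; next (!(((t - y) - (6 + x)) != (7 * (-(-y))))) evaluates to false; next u becomes 5; next final value -10
-9 against -10: the behavior changed.
verdict: not equivalent; witness: x=5, y=0


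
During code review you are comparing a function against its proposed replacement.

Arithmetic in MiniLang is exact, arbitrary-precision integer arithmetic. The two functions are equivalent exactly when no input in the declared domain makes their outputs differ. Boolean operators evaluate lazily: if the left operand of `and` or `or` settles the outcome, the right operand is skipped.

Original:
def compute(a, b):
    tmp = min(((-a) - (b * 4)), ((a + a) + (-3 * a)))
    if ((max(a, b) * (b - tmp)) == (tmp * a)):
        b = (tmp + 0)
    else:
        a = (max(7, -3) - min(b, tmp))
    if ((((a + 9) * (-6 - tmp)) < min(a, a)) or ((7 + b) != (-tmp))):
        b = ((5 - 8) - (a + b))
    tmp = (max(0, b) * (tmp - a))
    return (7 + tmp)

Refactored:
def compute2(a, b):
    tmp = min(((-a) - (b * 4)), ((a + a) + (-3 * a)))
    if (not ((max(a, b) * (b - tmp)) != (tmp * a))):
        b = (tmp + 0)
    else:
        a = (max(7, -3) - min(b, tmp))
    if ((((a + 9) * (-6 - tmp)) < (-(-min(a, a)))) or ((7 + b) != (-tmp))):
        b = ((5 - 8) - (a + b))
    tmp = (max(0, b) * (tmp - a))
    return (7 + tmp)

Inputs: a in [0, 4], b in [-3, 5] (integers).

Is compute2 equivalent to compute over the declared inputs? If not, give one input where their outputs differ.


Behavior is preserved: although comparison usage differs, boolean connective usage differs, the outputs never diverge.
As a probe, take a=3, b=2: compute runs tmp = -11; ((max(a, b) * (b - tmp)) == (tmp * a)) -> false; a = 18; ((((a + 9) * (-6 - tmp)) < min(a, a)) or ((7 + b) != (-tmp))) -> true; b = -23; tmp = 0; return 7; compute2 runs tmp = -11; (not ((max(a, b) * (b - tmp)) != (tmp * a))) -> false; a = 18; ((((a + 9) * (-6 - tmp)) < (-(-min(a, a)))) or ((7 + b) != (-tmp))) -> true; b = -23; tmp = 0; return 7; both end at 7.
Across all 45 domain points the two functions coincide.
verdict: equivalent


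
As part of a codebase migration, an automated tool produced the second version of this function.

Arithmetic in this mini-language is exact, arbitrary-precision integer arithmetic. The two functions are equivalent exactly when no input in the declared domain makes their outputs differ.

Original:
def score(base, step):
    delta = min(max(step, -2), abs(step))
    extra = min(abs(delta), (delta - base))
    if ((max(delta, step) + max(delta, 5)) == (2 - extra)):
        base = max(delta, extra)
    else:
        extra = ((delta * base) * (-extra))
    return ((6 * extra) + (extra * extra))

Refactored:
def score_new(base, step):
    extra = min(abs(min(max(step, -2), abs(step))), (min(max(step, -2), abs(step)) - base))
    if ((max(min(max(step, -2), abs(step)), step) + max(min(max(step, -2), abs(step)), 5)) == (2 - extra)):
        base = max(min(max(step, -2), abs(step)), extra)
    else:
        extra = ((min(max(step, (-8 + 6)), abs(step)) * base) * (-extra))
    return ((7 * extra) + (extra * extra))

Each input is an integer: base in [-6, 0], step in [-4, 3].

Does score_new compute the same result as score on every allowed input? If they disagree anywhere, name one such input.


The rewrite breaks on base=-6, step=-4, where the results are 432 and 408.
score: delta=-2, then extra=2, then ((max(delta, step) + max(delta, 5)) == (2 - extra)) is false, then extra=-24, then returns 432
score_new: extra=2, then ((max(min(max(step, -2), abs(step)), step) + max(min(max(step, -2), abs(step)), 5)) == (2 - extra)) is false, then extra=-24, then returns 408
verdict: not equivalent; witness: base=-6, step=-4


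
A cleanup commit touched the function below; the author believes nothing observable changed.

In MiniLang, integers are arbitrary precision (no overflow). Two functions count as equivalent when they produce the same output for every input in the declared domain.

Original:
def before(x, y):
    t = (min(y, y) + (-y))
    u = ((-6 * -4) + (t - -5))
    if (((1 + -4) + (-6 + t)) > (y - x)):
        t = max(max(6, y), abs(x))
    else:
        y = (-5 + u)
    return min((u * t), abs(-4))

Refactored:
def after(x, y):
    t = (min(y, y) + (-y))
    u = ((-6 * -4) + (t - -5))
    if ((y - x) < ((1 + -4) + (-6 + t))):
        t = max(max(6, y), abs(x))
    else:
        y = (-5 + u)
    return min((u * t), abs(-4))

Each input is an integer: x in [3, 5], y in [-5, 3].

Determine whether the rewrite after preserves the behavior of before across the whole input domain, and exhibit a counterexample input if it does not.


The two versions differ — the changes include comparison usage differs.
As a probe, take x=5, y=-2: before runs t=0, then u=29, then (((1 + -4) + (-6 + t)) > (y - x)) is false, then y=24, then returns 0; after runs t=0, then u=29, then ((y - x) < ((1 + -4) + (-6 + t))) is false, then y=24, then returns 0; both end at 0.
Sweeping the whole domain (27 inputs) finds no disagreement.
verdict: equivalent


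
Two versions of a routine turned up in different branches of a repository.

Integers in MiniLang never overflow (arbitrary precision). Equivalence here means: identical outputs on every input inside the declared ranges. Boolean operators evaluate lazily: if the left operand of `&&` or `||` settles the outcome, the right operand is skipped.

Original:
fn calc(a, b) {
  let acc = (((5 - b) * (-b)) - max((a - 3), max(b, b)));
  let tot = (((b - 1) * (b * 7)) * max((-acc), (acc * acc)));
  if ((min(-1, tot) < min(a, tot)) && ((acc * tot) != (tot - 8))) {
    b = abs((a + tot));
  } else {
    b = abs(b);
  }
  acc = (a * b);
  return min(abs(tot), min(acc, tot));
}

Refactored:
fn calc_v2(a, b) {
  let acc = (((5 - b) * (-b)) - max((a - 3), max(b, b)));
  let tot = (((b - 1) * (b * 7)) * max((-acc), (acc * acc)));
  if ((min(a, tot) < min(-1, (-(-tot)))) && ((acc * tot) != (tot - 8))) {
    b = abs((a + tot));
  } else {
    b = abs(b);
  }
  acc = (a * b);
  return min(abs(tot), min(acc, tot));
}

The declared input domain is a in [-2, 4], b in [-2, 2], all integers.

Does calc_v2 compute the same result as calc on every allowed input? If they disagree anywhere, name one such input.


Take a=-2, b=-2.
calc: acc := 16 | tot := 10752 | ((min(-1, tot) < min(a, tot)) && ((acc * tot) != (tot - 8))): false | b := 2 | acc := -4 | result -4
calc_v2: acc := 16 | tot := 10752 | ((min(a, tot) < min(-1, (-(-tot)))) && ((acc * tot) != (tot - 8))): true | b := 10750 | acc := -21500 | result -21500
-4 vs -21500 — the two versions disagree here.
verdict: not equivalent; witness: a=-2, b=-2


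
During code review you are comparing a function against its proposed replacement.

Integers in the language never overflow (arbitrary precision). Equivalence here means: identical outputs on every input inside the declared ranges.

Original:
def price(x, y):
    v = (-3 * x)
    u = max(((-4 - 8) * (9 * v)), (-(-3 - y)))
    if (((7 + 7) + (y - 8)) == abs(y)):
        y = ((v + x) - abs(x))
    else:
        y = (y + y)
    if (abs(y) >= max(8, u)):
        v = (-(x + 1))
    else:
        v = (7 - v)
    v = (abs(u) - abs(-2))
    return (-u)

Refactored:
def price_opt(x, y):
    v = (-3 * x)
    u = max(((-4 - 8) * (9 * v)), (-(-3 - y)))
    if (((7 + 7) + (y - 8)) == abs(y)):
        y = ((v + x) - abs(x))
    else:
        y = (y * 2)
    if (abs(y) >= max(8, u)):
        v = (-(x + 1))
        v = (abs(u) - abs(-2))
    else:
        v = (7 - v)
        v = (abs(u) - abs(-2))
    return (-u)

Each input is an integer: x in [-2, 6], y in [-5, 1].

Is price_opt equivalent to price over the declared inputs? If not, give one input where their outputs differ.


The two versions differ — the changes include statement counts differ, plus constant usage differs, plus arithmetic usage differs, plus min/max/abs usage differs.
Tracing x=2, y=-5: price: v := -6 | u := 648 | (((7 + 7) + (y - 8)) == abs(y)): false | y := -10 | (abs(y) >= max(8, u)): false | v := 13 | v := 646 | result -648 | price_opt: v := -6 | u := 648 | (((7 + 7) + (y - 8)) == abs(y)): false | y := -10 | (abs(y) >= max(8, u)): false | v := 13 | v := 646 | result -648 — matching result -648.
Sweeping the whole domain (63 inputs) finds no disagreement.
verdict: equivalent


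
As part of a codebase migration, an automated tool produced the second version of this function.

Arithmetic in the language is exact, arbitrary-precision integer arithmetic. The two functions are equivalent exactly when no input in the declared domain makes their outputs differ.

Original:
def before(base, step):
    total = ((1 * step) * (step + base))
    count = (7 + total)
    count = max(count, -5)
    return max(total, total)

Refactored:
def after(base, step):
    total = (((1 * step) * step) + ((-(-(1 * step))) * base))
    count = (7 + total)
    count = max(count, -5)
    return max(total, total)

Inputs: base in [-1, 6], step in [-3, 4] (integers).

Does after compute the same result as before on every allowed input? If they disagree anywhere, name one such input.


Equivalent — the differences include constant usage differs, plus arithmetic usage differs, yet no declared input distinguishes the two.
Tracing base=3, step=-2: before: total := -2 | count := 5 | count := 5 | result -2 | after: total := -2 | count := 5 | count := 5 | result -2 — matching result -2.
Every one of the 64 inputs gives matching results.
verdict: equivalent


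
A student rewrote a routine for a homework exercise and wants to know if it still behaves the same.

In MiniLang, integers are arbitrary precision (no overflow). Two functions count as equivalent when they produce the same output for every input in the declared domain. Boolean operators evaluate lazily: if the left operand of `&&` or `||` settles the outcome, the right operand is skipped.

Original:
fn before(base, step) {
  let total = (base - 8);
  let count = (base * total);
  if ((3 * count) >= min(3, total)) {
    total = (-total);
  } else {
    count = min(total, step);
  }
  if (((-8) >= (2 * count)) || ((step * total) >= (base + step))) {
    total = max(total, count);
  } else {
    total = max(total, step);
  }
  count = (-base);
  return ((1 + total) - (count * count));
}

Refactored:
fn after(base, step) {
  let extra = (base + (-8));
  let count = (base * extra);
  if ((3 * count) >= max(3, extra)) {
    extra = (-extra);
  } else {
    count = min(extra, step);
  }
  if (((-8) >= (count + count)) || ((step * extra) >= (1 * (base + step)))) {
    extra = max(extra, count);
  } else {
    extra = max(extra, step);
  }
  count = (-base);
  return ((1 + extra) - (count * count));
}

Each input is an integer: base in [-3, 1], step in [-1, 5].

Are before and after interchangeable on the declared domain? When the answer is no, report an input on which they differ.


Not equivalent: base=0, step=-1 separates them (9 vs -7).
before: total := -8 | count := 0 | ((3 * count) >= min(3, total)): true | total := 8 | (((-8) >= (2 * count)) || ((step * total) >= (base + step))): false | total := 8 | count := 0 | result 9
after: extra := -8 | count := 0 | ((3 * count) >= max(3, extra)): false | count := -8 | (((-8) >= (count + count)) || ((step * extra) >= (1 * (base + step)))): true | extra := -8 | count := 0 | result -7
verdict: not equivalent; witness: base=0, step=-1


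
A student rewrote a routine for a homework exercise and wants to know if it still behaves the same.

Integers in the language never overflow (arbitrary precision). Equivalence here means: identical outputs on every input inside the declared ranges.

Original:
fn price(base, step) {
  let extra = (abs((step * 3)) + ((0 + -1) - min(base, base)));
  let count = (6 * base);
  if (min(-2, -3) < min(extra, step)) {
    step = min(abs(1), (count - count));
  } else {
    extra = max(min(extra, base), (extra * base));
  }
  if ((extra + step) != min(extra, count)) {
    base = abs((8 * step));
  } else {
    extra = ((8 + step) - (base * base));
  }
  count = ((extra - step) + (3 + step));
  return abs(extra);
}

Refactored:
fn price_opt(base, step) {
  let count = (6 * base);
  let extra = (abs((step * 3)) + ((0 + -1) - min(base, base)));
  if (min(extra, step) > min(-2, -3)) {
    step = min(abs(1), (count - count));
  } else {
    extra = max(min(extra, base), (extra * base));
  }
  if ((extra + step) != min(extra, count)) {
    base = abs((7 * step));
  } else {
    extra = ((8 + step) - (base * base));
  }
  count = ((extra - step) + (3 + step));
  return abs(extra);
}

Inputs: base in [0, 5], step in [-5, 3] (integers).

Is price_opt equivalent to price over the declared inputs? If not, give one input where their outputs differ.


The edit looks behavioral (`8` became `7`), but over these ranges it never changes the outcome; all 54 inputs agree.
verdict: equivalent


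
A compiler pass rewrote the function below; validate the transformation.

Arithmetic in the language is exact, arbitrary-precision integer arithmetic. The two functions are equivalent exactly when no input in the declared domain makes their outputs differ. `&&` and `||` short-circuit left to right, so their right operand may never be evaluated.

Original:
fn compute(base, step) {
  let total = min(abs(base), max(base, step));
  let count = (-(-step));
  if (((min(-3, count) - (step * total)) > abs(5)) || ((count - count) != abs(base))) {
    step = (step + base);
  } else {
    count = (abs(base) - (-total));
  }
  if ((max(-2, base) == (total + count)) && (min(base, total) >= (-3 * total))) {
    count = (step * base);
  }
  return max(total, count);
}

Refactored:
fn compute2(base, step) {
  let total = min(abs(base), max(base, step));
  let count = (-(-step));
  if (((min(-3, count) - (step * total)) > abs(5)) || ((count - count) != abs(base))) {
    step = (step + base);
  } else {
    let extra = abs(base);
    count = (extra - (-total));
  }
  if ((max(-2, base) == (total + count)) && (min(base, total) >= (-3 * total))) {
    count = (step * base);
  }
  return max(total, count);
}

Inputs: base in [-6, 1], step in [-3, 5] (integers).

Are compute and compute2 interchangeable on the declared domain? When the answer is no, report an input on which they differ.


Comparing the listings, the differences include: statement counts differ, plus local variable names differ.
One worked example (base=0, step=0) — compute: total=0, then count=0, then (((min(-3, count) - (step * total)) > abs(5)) || ((count - count) != abs(base))) is false, then count=0, then ((max(-2, base) == (total + count)) && (min(base, total) >= (-3 * total))) is true, then count=0, then returns 0; compute2: total=0, then count=0, then (((min(-3, count) - (step * total)) > abs(5)) || ((count - count) != abs(base))) is false, then extra=0, then count=0, then ((max(-2, base) == (total + count)) && (min(base, total) >= (-3 * total))) is true, then count=0, then returns 0; agreement on 0.
Every one of the 72 inputs gives matching results.
verdict: equivalent


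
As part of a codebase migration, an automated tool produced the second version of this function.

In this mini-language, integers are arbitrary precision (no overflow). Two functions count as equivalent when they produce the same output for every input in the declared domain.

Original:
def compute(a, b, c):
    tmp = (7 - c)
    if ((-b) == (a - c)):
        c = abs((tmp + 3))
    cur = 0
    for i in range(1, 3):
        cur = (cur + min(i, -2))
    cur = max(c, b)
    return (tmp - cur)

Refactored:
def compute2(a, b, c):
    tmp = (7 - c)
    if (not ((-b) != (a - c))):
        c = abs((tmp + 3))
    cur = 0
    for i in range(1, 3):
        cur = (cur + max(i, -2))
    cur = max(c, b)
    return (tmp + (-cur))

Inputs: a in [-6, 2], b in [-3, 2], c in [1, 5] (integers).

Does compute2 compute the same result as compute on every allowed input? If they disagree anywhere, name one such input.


The suspicious edit (`min(i, -2)` became `max(i, -2)`) never changes the result for any input inside the declared domain.
Spot check at a=-2, b=0, c=1 — compute: tmp = 6; ((-b) == (a - c)) -> false; cur = 0; [i=1]; cur = -2; [i=2]; cur = -4; cur = 1; return 5. compute2: tmp = 6; (not ((-b) != (a - c))) -> false; cur = 0; [i=1]; cur = 1; [i=2]; cur = 3; cur = 1; return 5. Both give 5.
Across all 270 domain points the two functions coincide.
verdict: equivalent


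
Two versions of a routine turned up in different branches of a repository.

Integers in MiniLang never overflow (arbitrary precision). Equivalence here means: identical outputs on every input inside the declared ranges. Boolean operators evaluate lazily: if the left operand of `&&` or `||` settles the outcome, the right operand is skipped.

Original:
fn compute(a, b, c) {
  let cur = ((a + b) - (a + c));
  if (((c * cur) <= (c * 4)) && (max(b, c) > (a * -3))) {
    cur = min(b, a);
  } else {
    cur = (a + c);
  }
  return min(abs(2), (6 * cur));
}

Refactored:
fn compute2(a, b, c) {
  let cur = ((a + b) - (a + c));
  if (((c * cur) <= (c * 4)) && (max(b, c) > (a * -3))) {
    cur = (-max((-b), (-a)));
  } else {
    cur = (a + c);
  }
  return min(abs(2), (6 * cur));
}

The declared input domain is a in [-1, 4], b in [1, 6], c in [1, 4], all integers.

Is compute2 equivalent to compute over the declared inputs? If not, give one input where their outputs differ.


This is a faithful refactor — min/max/abs usage differs, but the computed results match everywhere.
Spot check at a=2, b=6, c=2 — compute: cur := 4 | (((c * cur) <= (c * 4)) && (max(b, c) > (a * -3))): true | cur := 2 | result 2. compute2: cur := 4 | (((c * cur) <= (c * 4)) && (max(b, c) > (a * -3))): true | cur := 2 | result 2. Both give 2.
An exhaustive pass over the 144 declared inputs shows identical outputs.
verdict: equivalent
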